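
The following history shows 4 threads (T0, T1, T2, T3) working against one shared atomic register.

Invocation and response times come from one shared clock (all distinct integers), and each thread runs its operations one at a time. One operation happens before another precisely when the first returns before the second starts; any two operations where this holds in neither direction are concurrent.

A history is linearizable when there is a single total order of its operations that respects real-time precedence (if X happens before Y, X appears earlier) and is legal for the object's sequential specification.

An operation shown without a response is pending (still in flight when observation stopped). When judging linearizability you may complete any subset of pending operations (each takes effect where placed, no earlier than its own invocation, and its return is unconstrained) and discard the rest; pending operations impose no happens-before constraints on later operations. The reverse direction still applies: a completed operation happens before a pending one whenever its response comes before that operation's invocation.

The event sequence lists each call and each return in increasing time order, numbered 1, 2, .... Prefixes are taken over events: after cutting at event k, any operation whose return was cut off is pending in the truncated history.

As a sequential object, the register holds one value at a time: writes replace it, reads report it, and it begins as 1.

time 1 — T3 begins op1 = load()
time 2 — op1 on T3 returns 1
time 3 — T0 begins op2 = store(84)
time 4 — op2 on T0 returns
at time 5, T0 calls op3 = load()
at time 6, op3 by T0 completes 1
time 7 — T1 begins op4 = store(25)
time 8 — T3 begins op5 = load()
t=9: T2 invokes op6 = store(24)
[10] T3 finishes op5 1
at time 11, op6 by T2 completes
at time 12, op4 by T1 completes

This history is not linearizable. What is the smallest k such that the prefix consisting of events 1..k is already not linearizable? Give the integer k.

6

events 1..5 are still linearizable — one witness is op1, op2:
1. op1 load() → 1, leaving value 1
2. op2 store(84), leaving value 84
once event 6 joins (op3's response, time 6), exhaustive search finds no witness
one such order, op1, op2, op3, breaks at step 3 where op3 load() → 1 is illegal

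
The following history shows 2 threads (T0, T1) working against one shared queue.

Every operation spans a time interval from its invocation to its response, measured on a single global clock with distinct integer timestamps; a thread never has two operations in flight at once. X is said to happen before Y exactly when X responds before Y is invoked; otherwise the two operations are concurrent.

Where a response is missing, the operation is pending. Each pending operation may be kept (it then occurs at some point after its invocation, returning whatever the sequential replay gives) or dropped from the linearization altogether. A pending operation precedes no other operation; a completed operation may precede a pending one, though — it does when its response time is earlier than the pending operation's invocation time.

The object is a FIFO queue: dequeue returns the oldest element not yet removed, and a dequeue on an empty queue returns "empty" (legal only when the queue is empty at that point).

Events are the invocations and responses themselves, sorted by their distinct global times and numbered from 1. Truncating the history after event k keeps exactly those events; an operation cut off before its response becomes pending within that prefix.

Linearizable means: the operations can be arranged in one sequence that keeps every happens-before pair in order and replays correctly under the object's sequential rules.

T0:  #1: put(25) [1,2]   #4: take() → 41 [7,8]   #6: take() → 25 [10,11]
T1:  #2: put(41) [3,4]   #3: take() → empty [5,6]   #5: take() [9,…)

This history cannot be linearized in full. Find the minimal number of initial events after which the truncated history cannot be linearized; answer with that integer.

events 1..5 are linearizable; a witness order is #1, #2:
step 1: #1 put(25) — queue <25>
step 2: #2 put(41) — queue <25,41>
at event 6 (#3's time-6 response) nothing linearizes any more
for example #1, #2, #3 fails at step 3: #3 take() → empty is not legal there

6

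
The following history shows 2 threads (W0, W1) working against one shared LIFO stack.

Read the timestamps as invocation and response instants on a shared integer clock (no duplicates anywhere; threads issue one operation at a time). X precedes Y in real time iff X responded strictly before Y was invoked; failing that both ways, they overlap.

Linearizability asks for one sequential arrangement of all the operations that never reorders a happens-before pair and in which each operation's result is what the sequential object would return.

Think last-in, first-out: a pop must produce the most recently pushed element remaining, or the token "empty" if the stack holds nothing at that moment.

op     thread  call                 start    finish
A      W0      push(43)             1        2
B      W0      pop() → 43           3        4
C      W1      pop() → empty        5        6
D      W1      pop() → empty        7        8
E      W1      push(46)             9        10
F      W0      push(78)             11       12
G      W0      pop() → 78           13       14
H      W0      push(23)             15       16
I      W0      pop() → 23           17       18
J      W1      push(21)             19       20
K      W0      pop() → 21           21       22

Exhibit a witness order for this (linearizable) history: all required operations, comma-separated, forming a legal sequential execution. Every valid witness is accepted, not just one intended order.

A, B, C, D, E, F, G, H, I, J, K

1. A push(43), leaving stack <43>
2. B pop() → 43, leaving stack <>
3. C pop() → empty, leaving stack <>
4. D pop() → empty, leaving stack <>
5. E push(46), leaving stack <46>
6. F push(78), leaving stack <46,78>
7. G pop() → 78, leaving stack <46>
8. H push(23), leaving stack <46,23>
9. I pop() → 23, leaving stack <46>
10. J push(21), leaving stack <46,21>
11. K pop() → 21, leaving stack <46>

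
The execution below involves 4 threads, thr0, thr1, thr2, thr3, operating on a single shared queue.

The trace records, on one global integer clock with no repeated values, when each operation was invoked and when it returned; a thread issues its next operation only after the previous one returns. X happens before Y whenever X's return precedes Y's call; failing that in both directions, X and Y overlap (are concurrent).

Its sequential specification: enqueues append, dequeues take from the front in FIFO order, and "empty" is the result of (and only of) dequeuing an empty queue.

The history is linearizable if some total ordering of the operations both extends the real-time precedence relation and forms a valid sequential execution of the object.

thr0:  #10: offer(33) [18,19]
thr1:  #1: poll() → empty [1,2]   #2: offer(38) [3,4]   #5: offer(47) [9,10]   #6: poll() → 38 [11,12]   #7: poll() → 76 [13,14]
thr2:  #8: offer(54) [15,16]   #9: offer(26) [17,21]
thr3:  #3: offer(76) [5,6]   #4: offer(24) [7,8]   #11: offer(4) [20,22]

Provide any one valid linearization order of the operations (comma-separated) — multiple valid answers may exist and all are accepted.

step 1: #1 poll() → empty — queue <>
step 2: #2 offer(38) — queue <38>
step 3: #3 offer(76) — queue <38,76>
step 4: #4 offer(24) — queue <38,76,24>
step 5: #5 offer(47) — queue <38,76,24,47>
step 6: #6 poll() → 38 — queue <76,24,47>
step 7: #7 poll() → 76 — queue <24,47>
step 8: #8 offer(54) — queue <24,47,54>
step 9: #9 offer(26) — queue <24,47,54,26>
step 10: #10 offer(33) — queue <24,47,54,26,33>
step 11: #11 offer(4) — queue <24,47,54,26,33,4>

#1, #2, #3, #4, #5, #6, #7, #8, #9, #10, #11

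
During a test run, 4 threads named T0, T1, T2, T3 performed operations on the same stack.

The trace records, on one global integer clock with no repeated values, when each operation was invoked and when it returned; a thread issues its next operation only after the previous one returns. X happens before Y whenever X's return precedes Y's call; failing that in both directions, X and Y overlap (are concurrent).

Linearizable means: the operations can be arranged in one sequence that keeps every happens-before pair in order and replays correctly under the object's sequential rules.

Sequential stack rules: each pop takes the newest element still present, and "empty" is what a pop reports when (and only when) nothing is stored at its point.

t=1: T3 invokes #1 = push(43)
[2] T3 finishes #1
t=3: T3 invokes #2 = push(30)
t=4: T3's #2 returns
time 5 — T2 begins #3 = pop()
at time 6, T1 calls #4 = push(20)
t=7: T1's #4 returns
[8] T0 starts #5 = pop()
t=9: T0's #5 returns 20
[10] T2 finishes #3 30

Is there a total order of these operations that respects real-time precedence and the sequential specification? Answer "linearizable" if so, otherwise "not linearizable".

witness order: #1, #2, #3, #4, #5
step 1: #1 push(43) — stack <43>
step 2: #2 push(30) — stack <43,30>
step 3: #3 pop() → 30 — stack <43>
step 4: #4 push(20) — stack <43,20>
step 5: #5 pop() → 20 — stack <43>

linearizable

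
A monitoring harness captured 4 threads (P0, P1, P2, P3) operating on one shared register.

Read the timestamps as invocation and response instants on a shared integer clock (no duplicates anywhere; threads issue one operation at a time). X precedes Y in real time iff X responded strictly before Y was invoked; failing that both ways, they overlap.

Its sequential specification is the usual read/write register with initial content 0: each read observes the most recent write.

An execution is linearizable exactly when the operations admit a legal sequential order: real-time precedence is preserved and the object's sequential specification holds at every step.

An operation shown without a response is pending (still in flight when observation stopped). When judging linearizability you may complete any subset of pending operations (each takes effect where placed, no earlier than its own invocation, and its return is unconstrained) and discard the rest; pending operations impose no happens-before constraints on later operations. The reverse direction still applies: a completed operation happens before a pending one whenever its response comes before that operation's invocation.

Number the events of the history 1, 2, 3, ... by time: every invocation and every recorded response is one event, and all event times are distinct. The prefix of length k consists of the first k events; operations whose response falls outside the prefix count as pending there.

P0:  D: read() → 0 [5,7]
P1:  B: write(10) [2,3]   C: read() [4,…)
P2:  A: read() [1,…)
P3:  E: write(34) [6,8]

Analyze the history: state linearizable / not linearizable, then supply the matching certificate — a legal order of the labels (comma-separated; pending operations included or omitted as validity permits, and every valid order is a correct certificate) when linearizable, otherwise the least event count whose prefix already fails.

not linearizable — minimal violating prefix: 7 events

cut after 6 events: linearizable; cut after 7 events (D responds, time 7): not linearizable
exactly one order of the 2 completed ops respects real time; the register replay fails
include/drop combinations of the 3 pending operations (A, C, E) were all tried; none helps
sample order B, D (pending dropped) stalls at step 2 — D read() → 0 has no legal effect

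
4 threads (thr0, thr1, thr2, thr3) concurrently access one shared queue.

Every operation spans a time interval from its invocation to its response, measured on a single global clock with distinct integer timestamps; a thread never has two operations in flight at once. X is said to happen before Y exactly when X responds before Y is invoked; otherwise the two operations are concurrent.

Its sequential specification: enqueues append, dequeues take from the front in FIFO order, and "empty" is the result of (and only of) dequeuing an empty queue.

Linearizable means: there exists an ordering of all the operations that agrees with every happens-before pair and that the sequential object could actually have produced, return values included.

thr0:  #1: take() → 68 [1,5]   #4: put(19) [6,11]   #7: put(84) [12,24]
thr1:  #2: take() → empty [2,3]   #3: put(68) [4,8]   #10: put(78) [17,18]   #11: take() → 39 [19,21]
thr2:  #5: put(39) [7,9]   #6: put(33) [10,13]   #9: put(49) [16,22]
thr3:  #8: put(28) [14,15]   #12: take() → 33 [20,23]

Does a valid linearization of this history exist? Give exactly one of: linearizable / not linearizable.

linearizable

one valid linearization: #2, #3, #1, #5, #6, #4, #7, #8, #9, #10, #11, #12
after step 1 (#2 take() → empty): queue <>
after step 2 (#3 put(68)): queue <68>
after step 3 (#1 take() → 68): queue <>
after step 4 (#5 put(39)): queue <39>
after step 5 (#6 put(33)): queue <39,33>
after step 6 (#4 put(19)): queue <39,33,19>
after step 7 (#7 put(84)): queue <39,33,19,84>
after step 8 (#8 put(28)): queue <39,33,19,84,28>
after step 9 (#9 put(49)): queue <39,33,19,84,28,49>
after step 10 (#10 put(78)): queue <39,33,19,84,28,49,78>
after step 11 (#11 take() → 39): queue <33,19,84,28,49,78>
after step 12 (#12 take() → 33): queue <19,84,28,49,78>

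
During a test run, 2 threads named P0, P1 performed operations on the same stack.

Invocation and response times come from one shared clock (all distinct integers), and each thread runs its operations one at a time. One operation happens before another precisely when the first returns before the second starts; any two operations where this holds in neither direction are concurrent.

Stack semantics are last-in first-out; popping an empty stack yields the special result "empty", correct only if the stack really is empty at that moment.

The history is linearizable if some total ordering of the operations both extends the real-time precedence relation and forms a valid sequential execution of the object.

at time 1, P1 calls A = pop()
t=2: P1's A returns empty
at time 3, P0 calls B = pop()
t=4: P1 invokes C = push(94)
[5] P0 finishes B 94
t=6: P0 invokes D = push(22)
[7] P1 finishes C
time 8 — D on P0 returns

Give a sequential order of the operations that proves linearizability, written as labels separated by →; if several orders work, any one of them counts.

after step 1 (A pop() → empty): stack <>
after step 2 (C push(94)): stack <94>
after step 3 (B pop() → 94): stack <>
after step 4 (D push(22)): stack <22>

A → C → B → D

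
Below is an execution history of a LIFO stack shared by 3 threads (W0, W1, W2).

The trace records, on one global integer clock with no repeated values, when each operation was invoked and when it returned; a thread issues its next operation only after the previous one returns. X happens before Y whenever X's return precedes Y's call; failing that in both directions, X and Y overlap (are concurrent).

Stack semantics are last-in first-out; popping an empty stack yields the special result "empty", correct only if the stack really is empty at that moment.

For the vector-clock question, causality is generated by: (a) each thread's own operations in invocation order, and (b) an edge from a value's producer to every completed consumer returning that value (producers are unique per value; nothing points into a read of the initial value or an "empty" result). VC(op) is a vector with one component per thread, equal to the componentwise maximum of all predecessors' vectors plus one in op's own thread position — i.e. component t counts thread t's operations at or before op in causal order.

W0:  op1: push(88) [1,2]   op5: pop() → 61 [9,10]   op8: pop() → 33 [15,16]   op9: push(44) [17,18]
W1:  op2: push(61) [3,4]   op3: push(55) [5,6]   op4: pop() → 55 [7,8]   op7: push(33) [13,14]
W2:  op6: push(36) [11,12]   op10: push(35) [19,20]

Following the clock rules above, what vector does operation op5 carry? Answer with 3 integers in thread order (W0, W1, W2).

(2, 1, 0)

op6 (invocation 11): nothing precedes it; W2's component alone gives (0, 0, 1)
op2 (invocation 3): nothing precedes it; W1's component alone gives (0, 1, 0)
op1 (invocation 1): nothing precedes it; W0's component alone gives (1, 0, 0)
op10, invoked 19, takes VC(op6)=(0, 0, 1) under max, adds 1 for W2 → (0, 0, 2)
op3, invoked 5, takes VC(op2)=(0, 1, 0) under max, adds 1 for W1 → (0, 2, 0)
op4, invoked 7, takes VC(op3)=(0, 2, 0) under max, adds 1 for W1 → (0, 3, 0)
op5, invoked 9, takes VC(op1)=(1, 0, 0), VC(op2)=(0, 1, 0) under max, adds 1 for W0 → (2, 1, 0)
op7, invoked 13, takes VC(op4)=(0, 3, 0) under max, adds 1 for W1 → (0, 4, 0)
op8, invoked 15, takes VC(op5)=(2, 1, 0), VC(op7)=(0, 4, 0) under max, adds 1 for W0 → (3, 4, 0)
op9, invoked 17, takes VC(op8)=(3, 4, 0) under max, adds 1 for W0 → (4, 4, 0)
target: VC(op5) = (2, 1, 0)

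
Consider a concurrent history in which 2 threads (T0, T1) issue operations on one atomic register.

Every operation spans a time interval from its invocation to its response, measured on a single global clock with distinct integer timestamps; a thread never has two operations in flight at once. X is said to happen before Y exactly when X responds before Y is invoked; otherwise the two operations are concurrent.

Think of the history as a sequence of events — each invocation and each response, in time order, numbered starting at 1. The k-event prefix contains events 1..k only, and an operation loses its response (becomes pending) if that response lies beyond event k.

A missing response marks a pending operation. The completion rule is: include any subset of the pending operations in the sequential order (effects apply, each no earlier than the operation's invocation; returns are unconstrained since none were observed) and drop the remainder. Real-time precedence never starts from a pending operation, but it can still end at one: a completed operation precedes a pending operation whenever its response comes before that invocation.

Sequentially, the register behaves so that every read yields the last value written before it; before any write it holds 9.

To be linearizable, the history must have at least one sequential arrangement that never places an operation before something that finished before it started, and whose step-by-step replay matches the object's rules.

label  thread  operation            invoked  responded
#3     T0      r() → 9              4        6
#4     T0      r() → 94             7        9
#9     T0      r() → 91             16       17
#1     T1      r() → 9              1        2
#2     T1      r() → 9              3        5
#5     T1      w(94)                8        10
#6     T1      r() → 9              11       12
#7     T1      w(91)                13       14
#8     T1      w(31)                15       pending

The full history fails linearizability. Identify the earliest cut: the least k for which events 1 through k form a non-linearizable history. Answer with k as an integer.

a valid linearization of events 1..11 exists, for instance #1, #2, #3, #5, #4:
after step 1 (#1 r() → 9): value 9
after step 2 (#2 r() → 9): value 9
after step 3 (#3 r() → 9): value 9
after step 4 (#5 w(94)): value 94
after step 5 (#4 r() → 94): value 94
event 12 — #6's response, time 12 — after it, nothing linearizes
one such order, #1, #2, #3, #4, #5, #6, breaks at step 4 where #4 r() → 94 is illegal
one such order, #1, #2, #3, #5, #4, #6, breaks at step 6 where #6 r() → 9 is illegal

12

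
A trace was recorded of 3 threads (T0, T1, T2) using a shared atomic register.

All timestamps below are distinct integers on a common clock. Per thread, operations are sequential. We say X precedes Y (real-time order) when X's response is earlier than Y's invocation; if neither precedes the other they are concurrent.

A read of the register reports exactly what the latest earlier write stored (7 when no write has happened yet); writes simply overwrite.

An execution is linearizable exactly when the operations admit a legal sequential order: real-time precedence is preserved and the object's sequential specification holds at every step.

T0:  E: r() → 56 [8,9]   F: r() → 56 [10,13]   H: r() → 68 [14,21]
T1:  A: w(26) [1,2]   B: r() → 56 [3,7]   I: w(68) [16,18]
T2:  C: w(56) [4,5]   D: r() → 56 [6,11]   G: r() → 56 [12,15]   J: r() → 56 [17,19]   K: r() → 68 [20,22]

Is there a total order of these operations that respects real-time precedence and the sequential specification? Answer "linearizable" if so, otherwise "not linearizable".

one valid linearization: A, C, B, D, E, F, G, J, I, H, K
step 1: A w(26) — value 26
step 2: C w(56) — value 56
step 3: B r() → 56 — value 56
step 4: D r() → 56 — value 56
step 5: E r() → 56 — value 56
step 6: F r() → 56 — value 56
step 7: G r() → 56 — value 56
step 8: J r() → 56 — value 56
step 9: I w(68) — value 68
step 10: H r() → 68 — value 68
step 11: K r() → 68 — value 68

linearizable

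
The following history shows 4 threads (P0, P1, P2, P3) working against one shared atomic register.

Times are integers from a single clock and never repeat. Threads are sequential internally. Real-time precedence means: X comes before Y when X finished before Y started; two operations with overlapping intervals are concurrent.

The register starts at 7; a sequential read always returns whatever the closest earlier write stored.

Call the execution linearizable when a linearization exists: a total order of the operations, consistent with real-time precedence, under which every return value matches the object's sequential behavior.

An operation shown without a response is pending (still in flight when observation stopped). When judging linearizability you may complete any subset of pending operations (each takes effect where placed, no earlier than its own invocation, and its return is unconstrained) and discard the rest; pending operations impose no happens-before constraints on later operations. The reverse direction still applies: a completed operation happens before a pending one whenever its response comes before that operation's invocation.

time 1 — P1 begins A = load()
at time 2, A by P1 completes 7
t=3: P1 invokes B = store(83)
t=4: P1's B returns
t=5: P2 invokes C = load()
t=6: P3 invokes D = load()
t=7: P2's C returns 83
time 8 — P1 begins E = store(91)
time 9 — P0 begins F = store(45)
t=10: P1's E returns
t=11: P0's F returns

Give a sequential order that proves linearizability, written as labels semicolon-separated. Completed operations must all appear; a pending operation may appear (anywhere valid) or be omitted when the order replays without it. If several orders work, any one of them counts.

after step 1 (A load() → 7): value 7
after step 2 (B store(83)): value 83
after step 3 (C load() → 83): value 83
after step 4 (D load() (pending, included)): value 83
after step 5 (E store(91)): value 91
after step 6 (F store(45)): value 45

A; B; C; D; E; F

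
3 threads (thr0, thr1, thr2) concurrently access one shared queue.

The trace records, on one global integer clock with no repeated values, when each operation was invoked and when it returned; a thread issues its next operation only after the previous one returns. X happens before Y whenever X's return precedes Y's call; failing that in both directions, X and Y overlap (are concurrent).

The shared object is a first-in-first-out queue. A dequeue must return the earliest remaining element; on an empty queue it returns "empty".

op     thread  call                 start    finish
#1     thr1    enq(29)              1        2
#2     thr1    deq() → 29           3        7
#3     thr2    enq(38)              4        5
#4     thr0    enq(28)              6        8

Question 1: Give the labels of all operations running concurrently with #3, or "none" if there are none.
#3 spans [4,5]; an op avoiding the whole window 4..5 is ordered, any other is concurrent
#1 [1,2]: before
#2 [3,7]: concurrent
#4 [6,8]: after

#2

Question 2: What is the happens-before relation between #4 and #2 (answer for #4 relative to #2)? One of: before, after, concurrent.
#4 spans [6,8], #2 spans [3,7]
the intervals overlap in both directions

concurrent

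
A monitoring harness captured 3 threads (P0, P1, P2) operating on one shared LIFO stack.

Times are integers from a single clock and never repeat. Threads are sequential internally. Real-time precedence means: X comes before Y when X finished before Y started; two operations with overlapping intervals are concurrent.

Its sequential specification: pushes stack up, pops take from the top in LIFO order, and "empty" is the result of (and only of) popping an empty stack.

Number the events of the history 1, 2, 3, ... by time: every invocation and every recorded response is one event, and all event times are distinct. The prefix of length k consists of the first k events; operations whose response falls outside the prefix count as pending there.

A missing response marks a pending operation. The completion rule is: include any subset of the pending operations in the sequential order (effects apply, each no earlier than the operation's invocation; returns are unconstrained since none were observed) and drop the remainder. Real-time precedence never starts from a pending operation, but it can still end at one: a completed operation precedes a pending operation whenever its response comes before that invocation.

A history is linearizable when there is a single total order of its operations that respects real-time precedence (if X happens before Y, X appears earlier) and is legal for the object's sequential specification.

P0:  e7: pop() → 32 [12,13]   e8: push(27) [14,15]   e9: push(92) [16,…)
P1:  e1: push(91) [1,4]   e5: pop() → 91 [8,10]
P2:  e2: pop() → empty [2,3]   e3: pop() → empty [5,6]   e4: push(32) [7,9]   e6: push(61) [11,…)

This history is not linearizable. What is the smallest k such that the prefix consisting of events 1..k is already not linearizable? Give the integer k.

6

events 1..5 are still linearizable — one witness is e2, e1:
step 1: e2 pop() → empty — stack <>
step 2: e1 push(91) — stack <91>
adding event 6 (e3 responds at 6) leaves no legal real-time order
e.g. e1, e2, e3: illegal at step 2, since e2 pop() → empty cannot apply there
e.g. e2, e1, e3: illegal at step 3, since e3 pop() → empty cannot apply there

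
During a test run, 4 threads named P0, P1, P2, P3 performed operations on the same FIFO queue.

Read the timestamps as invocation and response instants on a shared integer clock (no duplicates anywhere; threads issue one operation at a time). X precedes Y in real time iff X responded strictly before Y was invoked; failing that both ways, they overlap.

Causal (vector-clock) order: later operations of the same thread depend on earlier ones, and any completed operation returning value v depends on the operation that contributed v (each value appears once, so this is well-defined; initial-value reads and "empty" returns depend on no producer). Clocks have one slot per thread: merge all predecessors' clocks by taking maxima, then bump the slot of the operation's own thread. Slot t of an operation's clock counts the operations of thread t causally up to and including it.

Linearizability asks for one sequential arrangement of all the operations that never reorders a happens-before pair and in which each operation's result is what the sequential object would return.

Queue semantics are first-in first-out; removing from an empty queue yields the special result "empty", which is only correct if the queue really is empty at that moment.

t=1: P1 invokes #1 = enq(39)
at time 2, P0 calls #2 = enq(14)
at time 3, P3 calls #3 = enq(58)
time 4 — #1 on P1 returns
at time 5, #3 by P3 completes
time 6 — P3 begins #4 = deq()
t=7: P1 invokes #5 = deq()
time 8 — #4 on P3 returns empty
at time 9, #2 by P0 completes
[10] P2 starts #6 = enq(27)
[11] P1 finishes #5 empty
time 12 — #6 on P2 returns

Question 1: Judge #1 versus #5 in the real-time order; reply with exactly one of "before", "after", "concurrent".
Answer: before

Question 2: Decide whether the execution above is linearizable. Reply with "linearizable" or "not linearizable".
already the first 8 events (up to #4's response at time 8) admit no linearization; the first 7 still do
checked exhaustively: 2 real-time-consistent orders of 3 completed operations, zero legal FIFO queue replays
completion choices over the 2 pending operations (#2, #5) were checked; none helps
e.g. #1, #3, #4 (pending dropped): illegal at step 3, since #4 deq() → empty cannot apply there
e.g. #3, #1, #4 (pending dropped): illegal at step 3, since #4 deq() → empty cannot apply there

not linearizable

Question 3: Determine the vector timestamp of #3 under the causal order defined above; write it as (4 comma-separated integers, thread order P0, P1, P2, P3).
Answer: (0, 0, 0, 1)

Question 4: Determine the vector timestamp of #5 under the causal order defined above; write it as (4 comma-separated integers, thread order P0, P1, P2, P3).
Answer: (0, 2, 0, 0)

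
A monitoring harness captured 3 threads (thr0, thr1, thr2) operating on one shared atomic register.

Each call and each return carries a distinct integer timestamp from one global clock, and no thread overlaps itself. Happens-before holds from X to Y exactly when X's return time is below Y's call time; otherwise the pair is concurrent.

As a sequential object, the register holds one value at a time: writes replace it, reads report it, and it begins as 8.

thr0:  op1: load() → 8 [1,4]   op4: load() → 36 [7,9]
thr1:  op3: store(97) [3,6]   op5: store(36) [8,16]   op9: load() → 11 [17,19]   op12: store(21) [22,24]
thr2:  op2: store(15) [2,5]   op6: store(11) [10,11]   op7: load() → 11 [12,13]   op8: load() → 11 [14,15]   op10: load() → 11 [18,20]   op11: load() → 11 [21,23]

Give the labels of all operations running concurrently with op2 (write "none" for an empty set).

op2 spans [2,5]; an op avoiding the whole window 2..5 is ordered, any other is concurrent
op1 [1,4]: concurrent
op3 [3,6]: concurrent
op4 [7,9]: after
op5 [8,16]: after
op6 [10,11]: after
op7 [12,13]: after
op8 [14,15]: after
op9 [17,19]: after
op10 [18,20]: after
op11 [21,23]: after
op12 [22,24]: after

op1, op3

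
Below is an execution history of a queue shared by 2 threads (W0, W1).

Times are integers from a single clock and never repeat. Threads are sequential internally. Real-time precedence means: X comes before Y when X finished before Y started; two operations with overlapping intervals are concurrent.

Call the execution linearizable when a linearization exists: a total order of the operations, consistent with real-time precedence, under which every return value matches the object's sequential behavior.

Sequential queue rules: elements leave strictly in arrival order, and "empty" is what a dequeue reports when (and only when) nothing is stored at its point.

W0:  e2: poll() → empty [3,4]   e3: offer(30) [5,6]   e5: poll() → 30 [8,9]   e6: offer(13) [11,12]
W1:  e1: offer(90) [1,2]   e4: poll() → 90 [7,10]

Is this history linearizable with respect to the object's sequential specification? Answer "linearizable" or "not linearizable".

not linearizable

cut after 3 events: linearizable; cut after 4 events (e2 responds, time 4): not linearizable
exhaustive check: the 2 completed queue ops admit one real-time order; illegal
take e1, e2: step 2 already fails, because e2 poll() → empty cannot occur there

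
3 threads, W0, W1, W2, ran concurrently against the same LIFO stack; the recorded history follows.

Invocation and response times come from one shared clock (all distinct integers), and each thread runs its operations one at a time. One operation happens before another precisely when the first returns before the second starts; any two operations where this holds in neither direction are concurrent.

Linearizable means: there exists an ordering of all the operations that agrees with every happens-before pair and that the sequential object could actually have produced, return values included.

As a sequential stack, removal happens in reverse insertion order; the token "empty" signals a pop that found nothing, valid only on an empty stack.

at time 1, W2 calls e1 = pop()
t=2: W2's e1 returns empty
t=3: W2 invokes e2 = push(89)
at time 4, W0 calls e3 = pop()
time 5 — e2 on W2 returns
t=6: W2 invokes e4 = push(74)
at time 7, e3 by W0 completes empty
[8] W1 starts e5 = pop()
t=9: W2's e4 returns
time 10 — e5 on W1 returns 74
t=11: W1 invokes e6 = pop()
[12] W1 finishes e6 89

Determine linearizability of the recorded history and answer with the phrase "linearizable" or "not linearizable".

witness order: e1, e3, e2, e4, e5, e6
after step 1 (e1 pop() → empty): stack <>
after step 2 (e3 pop() → empty): stack <>
after step 3 (e2 push(89)): stack <89>
after step 4 (e4 push(74)): stack <89,74>
after step 5 (e5 pop() → 74): stack <89>
after step 6 (e6 pop() → 89): stack <>

linearizable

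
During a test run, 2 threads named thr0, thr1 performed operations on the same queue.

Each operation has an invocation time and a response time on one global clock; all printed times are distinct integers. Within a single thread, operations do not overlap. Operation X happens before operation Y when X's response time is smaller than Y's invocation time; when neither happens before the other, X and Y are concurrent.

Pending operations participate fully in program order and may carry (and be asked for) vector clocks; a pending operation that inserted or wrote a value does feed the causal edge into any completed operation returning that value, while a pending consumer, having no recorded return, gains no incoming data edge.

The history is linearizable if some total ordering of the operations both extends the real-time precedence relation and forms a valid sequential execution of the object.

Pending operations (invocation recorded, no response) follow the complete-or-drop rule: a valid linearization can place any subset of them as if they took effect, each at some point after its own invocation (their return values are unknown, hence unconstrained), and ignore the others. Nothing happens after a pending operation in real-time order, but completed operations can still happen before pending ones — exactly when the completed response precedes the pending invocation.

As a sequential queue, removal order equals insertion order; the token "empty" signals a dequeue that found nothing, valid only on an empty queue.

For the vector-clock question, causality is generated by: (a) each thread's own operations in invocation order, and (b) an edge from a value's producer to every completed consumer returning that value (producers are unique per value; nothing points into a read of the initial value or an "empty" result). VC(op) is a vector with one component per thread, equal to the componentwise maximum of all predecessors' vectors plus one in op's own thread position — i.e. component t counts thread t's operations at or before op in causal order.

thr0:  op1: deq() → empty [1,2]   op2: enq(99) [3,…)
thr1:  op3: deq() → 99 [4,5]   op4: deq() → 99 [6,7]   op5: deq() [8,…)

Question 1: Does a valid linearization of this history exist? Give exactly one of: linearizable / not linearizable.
already the first 7 events (up to op4's response at time 7) admit no linearization; the first 6 still do
exhaustive check: the 3 completed queue ops admit one real-time order; illegal
no completion choice of the 1 pending operation (op2) rescues it — every subset was tried
sample order op1, op3, op4 (pending dropped) stalls at step 2 — op3 deq() → 99 has no legal effect

not linearizable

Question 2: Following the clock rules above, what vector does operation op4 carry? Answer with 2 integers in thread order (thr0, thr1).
op1, invoked 1, has no incoming edges; only thr0's bump applies → (1, 0)
op2, invoked 3, takes VC(op1)=(1, 0) under max, adds 1 for thr0 → (2, 0)
op3, invoked 4, takes VC(op2)=(2, 0) under max, adds 1 for thr1 → (2, 1)
op4, invoked 6, takes VC(op2)=(2, 0), VC(op3)=(2, 1) under max, adds 1 for thr1 → (2, 2)
op5, invoked 8, takes VC(op4)=(2, 2) under max, adds 1 for thr1 → (2, 3)
target: VC(op4) = (2, 2)

(2, 2)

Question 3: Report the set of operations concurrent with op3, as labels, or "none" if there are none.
op3 runs from 4 to 5; window-overlapping ops are concurrent
op1 [1,2]: before
op2 [3,…): concurrent
op4 [6,7]: after
op5 [8,…): after

op2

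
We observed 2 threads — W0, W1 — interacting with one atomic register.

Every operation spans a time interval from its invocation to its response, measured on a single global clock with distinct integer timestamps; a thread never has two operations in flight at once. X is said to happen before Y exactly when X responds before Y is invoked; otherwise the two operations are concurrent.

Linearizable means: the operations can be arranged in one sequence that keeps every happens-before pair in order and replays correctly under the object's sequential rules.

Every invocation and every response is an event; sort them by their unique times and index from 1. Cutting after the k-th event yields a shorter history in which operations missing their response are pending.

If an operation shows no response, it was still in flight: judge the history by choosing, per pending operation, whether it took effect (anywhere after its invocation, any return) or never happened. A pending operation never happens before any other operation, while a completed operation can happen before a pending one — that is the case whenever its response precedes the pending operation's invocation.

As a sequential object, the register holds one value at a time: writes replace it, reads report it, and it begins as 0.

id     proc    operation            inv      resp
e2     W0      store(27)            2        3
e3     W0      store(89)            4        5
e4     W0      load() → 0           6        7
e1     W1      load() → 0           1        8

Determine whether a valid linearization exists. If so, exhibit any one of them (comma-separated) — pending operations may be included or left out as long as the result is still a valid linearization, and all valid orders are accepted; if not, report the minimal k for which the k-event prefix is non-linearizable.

through event 6 a valid linearization exists; event 7 (e4 responding at time 7) ends that
a single order respects real time; the 3 completed atomic register operations fail replay along it
no escape via the 1 pending operation (e1): every completion choice fails
one such order, e2, e3, e4 (pending dropped), breaks at step 3 where e4 load() → 0 is illegal

not linearizable — minimal violating prefix: 7 events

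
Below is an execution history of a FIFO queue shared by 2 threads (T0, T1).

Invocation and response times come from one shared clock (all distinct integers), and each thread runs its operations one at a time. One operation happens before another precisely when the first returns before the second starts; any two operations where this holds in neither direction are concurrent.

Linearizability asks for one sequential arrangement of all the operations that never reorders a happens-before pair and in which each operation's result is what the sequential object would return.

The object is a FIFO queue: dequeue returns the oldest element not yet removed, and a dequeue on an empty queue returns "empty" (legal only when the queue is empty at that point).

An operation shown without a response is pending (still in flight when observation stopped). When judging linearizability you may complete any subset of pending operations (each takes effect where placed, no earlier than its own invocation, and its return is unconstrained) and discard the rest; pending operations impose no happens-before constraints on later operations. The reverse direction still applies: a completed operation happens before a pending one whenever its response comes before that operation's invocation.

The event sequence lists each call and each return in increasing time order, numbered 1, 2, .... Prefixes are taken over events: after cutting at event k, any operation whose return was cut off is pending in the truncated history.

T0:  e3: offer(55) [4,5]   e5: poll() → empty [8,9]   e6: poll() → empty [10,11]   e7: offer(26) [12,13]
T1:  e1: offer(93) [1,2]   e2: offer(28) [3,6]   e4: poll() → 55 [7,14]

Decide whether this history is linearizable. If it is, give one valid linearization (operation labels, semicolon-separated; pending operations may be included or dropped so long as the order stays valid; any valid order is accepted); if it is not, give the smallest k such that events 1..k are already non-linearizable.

not linearizable — minimal violating prefix: 9 events

already the first 9 events (up to e5's response at time 9) admit no linearization; the first 8 still do
all 2 real-time-respecting orders fail — 4 completed FIFO queue operations, no legal replay
every completion of the 1 pending operation (e4) was checked; none linearizes
sample order e1, e2, e3, e5 (pending dropped) stalls at step 4 — e5 poll() → empty has no legal effect
sample order e1, e3, e2, e5 (pending dropped) stalls at step 4 — e5 poll() → empty has no legal effect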